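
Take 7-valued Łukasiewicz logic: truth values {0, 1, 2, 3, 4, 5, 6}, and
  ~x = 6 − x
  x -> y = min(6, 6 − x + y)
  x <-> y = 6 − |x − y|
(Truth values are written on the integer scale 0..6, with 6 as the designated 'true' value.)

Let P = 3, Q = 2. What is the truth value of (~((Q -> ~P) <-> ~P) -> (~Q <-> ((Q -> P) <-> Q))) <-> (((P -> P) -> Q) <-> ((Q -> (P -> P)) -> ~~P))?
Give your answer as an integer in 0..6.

5

~P = ~3 = 3
Q -> ~P = 2 -> 3 = 6
~P = ~3 = 3
(Q -> ~P) <-> ~P = 6 <-> 3 = 3
~((Q -> ~P) <-> ~P) = ~3 = 3
~Q = ~2 = 4
Q -> P = 2 -> 3 = 6
(Q -> P) <-> Q = 6 <-> 2 = 2
~Q <-> ((Q -> P) <-> Q) = 4 <-> 2 = 4
~((Q -> ~P) <-> ~P) -> (~Q <-> ((Q -> P) <-> Q)) = 3 -> 4 = 6
P -> P = 3 -> 3 = 6
(P -> P) -> Q = 6 -> 2 = 2
P -> P = 3 -> 3 = 6
Q -> (P -> P) = 2 -> 6 = 6
~P = ~3 = 3
~~P = ~3 = 3
(Q -> (P -> P)) -> ~~P = 6 -> 3 = 3
((P -> P) -> Q) <-> ((Q -> (P -> P)) -> ~~P) = 2 <-> 3 = 5
(~((Q -> ~P) <-> ~P) -> (~Q <-> ((Q -> P) <-> Q))) <-> (((P -> P) -> Q) <-> ((Q -> (P -> P)) -> ~~P)) = 6 <-> 5 = 5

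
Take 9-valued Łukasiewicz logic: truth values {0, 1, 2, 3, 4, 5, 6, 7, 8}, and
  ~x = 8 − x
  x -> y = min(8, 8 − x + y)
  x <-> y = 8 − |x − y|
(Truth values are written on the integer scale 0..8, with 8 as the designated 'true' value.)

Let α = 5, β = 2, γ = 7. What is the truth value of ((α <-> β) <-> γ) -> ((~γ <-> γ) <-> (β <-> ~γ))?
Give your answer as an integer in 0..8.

α <-> β = 5 <-> 2 = 5
(α <-> β) <-> γ = 5 <-> 7 = 6
~γ = ~7 = 1
~γ <-> γ = 1 <-> 7 = 2
~γ = ~7 = 1
β <-> ~γ = 2 <-> 1 = 7
(~γ <-> γ) <-> (β <-> ~γ) = 2 <-> 7 = 3
((α <-> β) <-> γ) -> ((~γ <-> γ) <-> (β <-> ~γ)) = 6 -> 3 = 5

5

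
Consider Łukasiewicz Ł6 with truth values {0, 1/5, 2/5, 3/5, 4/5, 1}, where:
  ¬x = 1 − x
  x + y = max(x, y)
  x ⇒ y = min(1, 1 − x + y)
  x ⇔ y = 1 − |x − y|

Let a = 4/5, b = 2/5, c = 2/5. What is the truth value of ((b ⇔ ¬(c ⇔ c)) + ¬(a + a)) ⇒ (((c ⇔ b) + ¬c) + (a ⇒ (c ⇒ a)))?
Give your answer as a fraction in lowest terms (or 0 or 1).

c ⇔ c = 2/5 ⇔ 2/5 = 1
¬(c ⇔ c) = ¬1 = 0
b ⇔ ¬(c ⇔ c) = 2/5 ⇔ 0 = 3/5
a + a = 4/5 + 4/5 = 4/5
¬(a + a) = ¬4/5 = 1/5
(b ⇔ ¬(c ⇔ c)) + ¬(a + a) = 3/5 + 1/5 = 3/5
c ⇔ b = 2/5 ⇔ 2/5 = 1
¬c = ¬2/5 = 3/5
(c ⇔ b) + ¬c = 1 + 3/5 = 1
c ⇒ a = 2/5 ⇒ 4/5 = 1
a ⇒ (c ⇒ a) = 4/5 ⇒ 1 = 1
((c ⇔ b) + ¬c) + (a ⇒ (c ⇒ a)) = 1 + 1 = 1
((b ⇔ ¬(c ⇔ c)) + ¬(a + a)) ⇒ (((c ⇔ b) + ¬c) + (a ⇒ (c ⇒ a))) = 3/5 ⇒ 1 = 1

1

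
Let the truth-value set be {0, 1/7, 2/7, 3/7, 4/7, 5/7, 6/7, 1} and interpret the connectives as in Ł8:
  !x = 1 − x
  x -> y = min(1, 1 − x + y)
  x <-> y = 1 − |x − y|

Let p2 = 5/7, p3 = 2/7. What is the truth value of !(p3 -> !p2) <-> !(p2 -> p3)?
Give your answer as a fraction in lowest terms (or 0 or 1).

!p2 = !5/7 = 2/7
p3 -> !p2 = 2/7 -> 2/7 = 1
!(p3 -> !p2) = !1 = 0
p2 -> p3 = 5/7 -> 2/7 = 4/7
!(p2 -> p3) = !4/7 = 3/7
!(p3 -> !p2) <-> !(p2 -> p3) = 0 <-> 3/7 = 4/7

4/7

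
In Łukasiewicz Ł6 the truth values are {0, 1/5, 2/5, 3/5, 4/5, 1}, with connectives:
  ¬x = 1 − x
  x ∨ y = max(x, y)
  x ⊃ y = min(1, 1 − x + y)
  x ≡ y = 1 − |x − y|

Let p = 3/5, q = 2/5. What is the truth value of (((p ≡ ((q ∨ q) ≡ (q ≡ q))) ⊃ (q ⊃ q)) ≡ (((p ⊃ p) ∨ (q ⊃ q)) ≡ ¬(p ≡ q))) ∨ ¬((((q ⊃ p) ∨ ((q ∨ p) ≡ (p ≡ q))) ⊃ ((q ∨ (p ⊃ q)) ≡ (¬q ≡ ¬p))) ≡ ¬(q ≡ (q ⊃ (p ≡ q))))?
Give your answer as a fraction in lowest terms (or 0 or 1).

2/5

q ∨ q = 2/5 ∨ 2/5 = 2/5
q ≡ q = 2/5 ≡ 2/5 = 1
(q ∨ q) ≡ (q ≡ q) = 2/5 ≡ 1 = 2/5
p ≡ ((q ∨ q) ≡ (q ≡ q)) = 3/5 ≡ 2/5 = 4/5
q ⊃ q = 2/5 ⊃ 2/5 = 1
(p ≡ ((q ∨ q) ≡ (q ≡ q))) ⊃ (q ⊃ q) = 4/5 ⊃ 1 = 1
p ⊃ p = 3/5 ⊃ 3/5 = 1
q ⊃ q = 2/5 ⊃ 2/5 = 1
(p ⊃ p) ∨ (q ⊃ q) = 1 ∨ 1 = 1
p ≡ q = 3/5 ≡ 2/5 = 4/5
¬(p ≡ q) = ¬4/5 = 1/5
((p ⊃ p) ∨ (q ⊃ q)) ≡ ¬(p ≡ q) = 1 ≡ 1/5 = 1/5
((p ≡ ((q ∨ q) ≡ (q ≡ q))) ⊃ (q ⊃ q)) ≡ (((p ⊃ p) ∨ (q ⊃ q)) ≡ ¬(p ≡ q)) = 1 ≡ 1/5 = 1/5
q ⊃ p = 2/5 ⊃ 3/5 = 1
q ∨ p = 2/5 ∨ 3/5 = 3/5
p ≡ q = 3/5 ≡ 2/5 = 4/5
(q ∨ p) ≡ (p ≡ q) = 3/5 ≡ 4/5 = 4/5
(q ⊃ p) ∨ ((q ∨ p) ≡ (p ≡ q)) = 1 ∨ 4/5 = 1
p ⊃ q = 3/5 ⊃ 2/5 = 4/5
q ∨ (p ⊃ q) = 2/5 ∨ 4/5 = 4/5
¬q = ¬2/5 = 3/5
¬p = ¬3/5 = 2/5
¬q ≡ ¬p = 3/5 ≡ 2/5 = 4/5
(q ∨ (p ⊃ q)) ≡ (¬q ≡ ¬p) = 4/5 ≡ 4/5 = 1
((q ⊃ p) ∨ ((q ∨ p) ≡ (p ≡ q))) ⊃ ((q ∨ (p ⊃ q)) ≡ (¬q ≡ ¬p)) = 1 ⊃ 1 = 1
p ≡ q = 3/5 ≡ 2/5 = 4/5
q ⊃ (p ≡ q) = 2/5 ⊃ 4/5 = 1
q ≡ (q ⊃ (p ≡ q)) = 2/5 ≡ 1 = 2/5
¬(q ≡ (q ⊃ (p ≡ q))) = ¬2/5 = 3/5
(((q ⊃ p) ∨ ((q ∨ p) ≡ (p ≡ q))) ⊃ ((q ∨ (p ⊃ q)) ≡ (¬q ≡ ¬p))) ≡ ¬(q ≡ (q ⊃ (p ≡ q))) = 1 ≡ 3/5 = 3/5
¬((((q ⊃ p) ∨ ((q ∨ p) ≡ (p ≡ q))) ⊃ ((q ∨ (p ⊃ q)) ≡ (¬q ≡ ¬p))) ≡ ¬(q ≡ (q ⊃ (p ≡ q)))) = ¬3/5 = 2/5
(((p ≡ ((q ∨ q) ≡ (q ≡ q))) ⊃ (q ⊃ q)) ≡ (((p ⊃ p) ∨ (q ⊃ q)) ≡ ¬(p ≡ q))) ∨ ¬((((q ⊃ p) ∨ ((q ∨ p) ≡ (p ≡ q))) ⊃ ((q ∨ (p ⊃ q)) ≡ (¬q ≡ ¬p))) ≡ ¬(q ≡ (q ⊃ (p ≡ q)))) = 1/5 ∨ 2/5 = 2/5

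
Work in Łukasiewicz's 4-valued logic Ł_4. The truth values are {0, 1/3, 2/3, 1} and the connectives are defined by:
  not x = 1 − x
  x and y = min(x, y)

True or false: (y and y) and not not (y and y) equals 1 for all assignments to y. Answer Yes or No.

Counterexample: take y = 0.
y and y = 0 and 0 = 0
not (y and y) = not 0 = 1
not not (y and y) = not 1 = 0
(y and y) and not not (y and y) = 0 and 0 = 0
This gives 0 ≠ 1.

No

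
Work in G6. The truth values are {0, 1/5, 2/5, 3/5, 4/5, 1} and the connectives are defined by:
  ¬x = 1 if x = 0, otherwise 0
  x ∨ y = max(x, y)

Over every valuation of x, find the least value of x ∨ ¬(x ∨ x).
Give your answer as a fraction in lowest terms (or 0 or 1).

Take x = 1/5:
x ∨ x = 1/5 ∨ 1/5 = 1/5
¬(x ∨ x) = ¬1/5 = 0
x ∨ ¬(x ∨ x) = 1/5 ∨ 0 = 1/5
No assignment yields a value below 1/5, so this is the minimum.

1/5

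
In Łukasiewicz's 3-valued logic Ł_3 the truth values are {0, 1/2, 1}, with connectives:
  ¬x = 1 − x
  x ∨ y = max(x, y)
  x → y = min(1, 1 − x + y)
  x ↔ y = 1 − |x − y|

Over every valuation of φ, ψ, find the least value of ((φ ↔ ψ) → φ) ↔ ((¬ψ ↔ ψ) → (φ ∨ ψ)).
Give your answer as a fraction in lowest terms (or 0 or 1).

0

Take φ = 0, ψ = 0:
φ ↔ ψ = 0 ↔ 0 = 1
(φ ↔ ψ) → φ = 1 → 0 = 0
¬ψ = ¬0 = 1
¬ψ ↔ ψ = 1 ↔ 0 = 0
φ ∨ ψ = 0 ∨ 0 = 0
(¬ψ ↔ ψ) → (φ ∨ ψ) = 0 → 0 = 1
((φ ↔ ψ) → φ) ↔ ((¬ψ ↔ ψ) → (φ ∨ ψ)) = 0 ↔ 1 = 0
No assignment yields a value below 0, so this is the minimum.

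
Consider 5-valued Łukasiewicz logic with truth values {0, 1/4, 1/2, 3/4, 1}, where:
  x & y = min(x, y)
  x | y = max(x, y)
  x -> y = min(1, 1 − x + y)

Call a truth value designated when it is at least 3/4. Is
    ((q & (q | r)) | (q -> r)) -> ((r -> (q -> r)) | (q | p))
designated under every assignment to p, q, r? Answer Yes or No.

At p = 1/2, q = 1/2, r = 1/2, for instance:
q | r = 1/2 | 1/2 = 1/2
q & (q | r) = 1/2 & 1/2 = 1/2
q -> r = 1/2 -> 1/2 = 1
(q & (q | r)) | (q -> r) = 1/2 | 1 = 1
q -> r = 1/2 -> 1/2 = 1
r -> (q -> r) = 1/2 -> 1 = 1
q | p = 1/2 | 1/2 = 1/2
(r -> (q -> r)) | (q | p) = 1 | 1/2 = 1
((q & (q | r)) | (q -> r)) -> ((r -> (q -> r)) | (q | p)) = 1 -> 1 = 1
and checking the remaining 124 assignments likewise gives ≥ 3/4 in every case.

Yes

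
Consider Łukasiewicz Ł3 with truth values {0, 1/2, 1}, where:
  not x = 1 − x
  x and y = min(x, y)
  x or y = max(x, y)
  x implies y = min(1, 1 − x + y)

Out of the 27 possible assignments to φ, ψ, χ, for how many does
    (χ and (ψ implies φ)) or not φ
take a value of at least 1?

14

value 1: 14 assignments (counts)
value 1/2: 10 assignments
value 0: 3 assignments
So 14 of the 27 assignments meet the threshold.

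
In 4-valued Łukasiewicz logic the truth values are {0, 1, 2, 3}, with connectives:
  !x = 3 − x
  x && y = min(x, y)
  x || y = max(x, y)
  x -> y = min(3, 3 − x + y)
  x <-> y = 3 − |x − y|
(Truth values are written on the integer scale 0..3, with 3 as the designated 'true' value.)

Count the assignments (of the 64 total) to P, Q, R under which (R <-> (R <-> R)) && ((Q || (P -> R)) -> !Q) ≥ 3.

value 3: 4 assignments (counts)
value 2: 13 assignments
value 1: 19 assignments
value 0: 28 assignments
So 4 of the 64 assignments meet the threshold.

4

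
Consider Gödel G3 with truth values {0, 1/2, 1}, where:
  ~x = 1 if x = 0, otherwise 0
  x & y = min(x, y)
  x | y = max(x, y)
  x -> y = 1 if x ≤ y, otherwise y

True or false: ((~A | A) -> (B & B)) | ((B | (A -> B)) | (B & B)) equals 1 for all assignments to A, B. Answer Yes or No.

No

Counterexample: take A = 1/2, B = 0.
~A = ~1/2 = 0
~A | A = 0 | 1/2 = 1/2
B & B = 0 & 0 = 0
(~A | A) -> (B & B) = 1/2 -> 0 = 0
A -> B = 1/2 -> 0 = 0
B | (A -> B) = 0 | 0 = 0
B & B = 0 & 0 = 0
(B | (A -> B)) | (B & B) = 0 | 0 = 0
((~A | A) -> (B & B)) | ((B | (A -> B)) | (B & B)) = 0 | 0 = 0
This gives 0 ≠ 1.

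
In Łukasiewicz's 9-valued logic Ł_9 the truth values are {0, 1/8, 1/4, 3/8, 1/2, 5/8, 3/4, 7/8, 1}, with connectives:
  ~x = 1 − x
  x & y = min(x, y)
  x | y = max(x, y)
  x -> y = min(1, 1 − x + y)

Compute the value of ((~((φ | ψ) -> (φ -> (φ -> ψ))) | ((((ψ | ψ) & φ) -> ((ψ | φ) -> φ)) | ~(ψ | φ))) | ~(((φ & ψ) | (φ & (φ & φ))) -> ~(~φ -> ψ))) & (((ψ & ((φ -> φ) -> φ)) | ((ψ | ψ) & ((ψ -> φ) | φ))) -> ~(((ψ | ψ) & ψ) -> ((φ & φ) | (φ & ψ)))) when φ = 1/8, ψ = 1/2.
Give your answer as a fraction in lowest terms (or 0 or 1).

φ | ψ = 1/8 | 1/2 = 1/2
φ -> ψ = 1/8 -> 1/2 = 1
φ -> (φ -> ψ) = 1/8 -> 1 = 1
(φ | ψ) -> (φ -> (φ -> ψ)) = 1/2 -> 1 = 1
~((φ | ψ) -> (φ -> (φ -> ψ))) = ~1 = 0
ψ | ψ = 1/2 | 1/2 = 1/2
(ψ | ψ) & φ = 1/2 & 1/8 = 1/8
ψ | φ = 1/2 | 1/8 = 1/2
(ψ | φ) -> φ = 1/2 -> 1/8 = 5/8
((ψ | ψ) & φ) -> ((ψ | φ) -> φ) = 1/8 -> 5/8 = 1
ψ | φ = 1/2 | 1/8 = 1/2
~(ψ | φ) = ~1/2 = 1/2
(((ψ | ψ) & φ) -> ((ψ | φ) -> φ)) | ~(ψ | φ) = 1 | 1/2 = 1
~((φ | ψ) -> (φ -> (φ -> ψ))) | ((((ψ | ψ) & φ) -> ((ψ | φ) -> φ)) | ~(ψ | φ)) = 0 | 1 = 1
φ & ψ = 1/8 & 1/2 = 1/8
φ & φ = 1/8 & 1/8 = 1/8
φ & (φ & φ) = 1/8 & 1/8 = 1/8
(φ & ψ) | (φ & (φ & φ)) = 1/8 | 1/8 = 1/8
~φ = ~1/8 = 7/8
~φ -> ψ = 7/8 -> 1/2 = 5/8
~(~φ -> ψ) = ~5/8 = 3/8
((φ & ψ) | (φ & (φ & φ))) -> ~(~φ -> ψ) = 1/8 -> 3/8 = 1
~(((φ & ψ) | (φ & (φ & φ))) -> ~(~φ -> ψ)) = ~1 = 0
(~((φ | ψ) -> (φ -> (φ -> ψ))) | ((((ψ | ψ) & φ) -> ((ψ | φ) -> φ)) | ~(ψ | φ))) | ~(((φ & ψ) | (φ & (φ & φ))) -> ~(~φ -> ψ)) = 1 | 0 = 1
φ -> φ = 1/8 -> 1/8 = 1
(φ -> φ) -> φ = 1 -> 1/8 = 1/8
ψ & ((φ -> φ) -> φ) = 1/2 & 1/8 = 1/8
ψ | ψ = 1/2 | 1/2 = 1/2
ψ -> φ = 1/2 -> 1/8 = 5/8
(ψ -> φ) | φ = 5/8 | 1/8 = 5/8
(ψ | ψ) & ((ψ -> φ) | φ) = 1/2 & 5/8 = 1/2
(ψ & ((φ -> φ) -> φ)) | ((ψ | ψ) & ((ψ -> φ) | φ)) = 1/8 | 1/2 = 1/2
ψ | ψ = 1/2 | 1/2 = 1/2
(ψ | ψ) & ψ = 1/2 & 1/2 = 1/2
φ & φ = 1/8 & 1/8 = 1/8
φ & ψ = 1/8 & 1/2 = 1/8
(φ & φ) | (φ & ψ) = 1/8 | 1/8 = 1/8
((ψ | ψ) & ψ) -> ((φ & φ) | (φ & ψ)) = 1/2 -> 1/8 = 5/8
~(((ψ | ψ) & ψ) -> ((φ & φ) | (φ & ψ))) = ~5/8 = 3/8
((ψ & ((φ -> φ) -> φ)) | ((ψ | ψ) & ((ψ -> φ) | φ))) -> ~(((ψ | ψ) & ψ) -> ((φ & φ) | (φ & ψ))) = 1/2 -> 3/8 = 7/8
((~((φ | ψ) -> (φ -> (φ -> ψ))) | ((((ψ | ψ) & φ) -> ((ψ | φ) -> φ)) | ~(ψ | φ))) | ~(((φ & ψ) | (φ & (φ & φ))) -> ~(~φ -> ψ))) & (((ψ & ((φ -> φ) -> φ)) | ((ψ | ψ) & ((ψ -> φ) | φ))) -> ~(((ψ | ψ) & ψ) -> ((φ & φ) | (φ & ψ)))) = 1 & 7/8 = 7/8

7/8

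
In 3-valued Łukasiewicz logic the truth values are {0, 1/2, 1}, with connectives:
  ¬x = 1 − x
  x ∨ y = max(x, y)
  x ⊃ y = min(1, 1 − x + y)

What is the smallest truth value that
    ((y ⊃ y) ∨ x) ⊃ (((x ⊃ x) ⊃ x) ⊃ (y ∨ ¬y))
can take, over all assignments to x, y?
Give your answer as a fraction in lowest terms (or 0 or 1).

1/2

Take x = 1, y = 1/2:
y ⊃ y = 1/2 ⊃ 1/2 = 1
(y ⊃ y) ∨ x = 1 ∨ 1 = 1
x ⊃ x = 1 ⊃ 1 = 1
(x ⊃ x) ⊃ x = 1 ⊃ 1 = 1
¬y = ¬1/2 = 1/2
y ∨ ¬y = 1/2 ∨ 1/2 = 1/2
((x ⊃ x) ⊃ x) ⊃ (y ∨ ¬y) = 1 ⊃ 1/2 = 1/2
((y ⊃ y) ∨ x) ⊃ (((x ⊃ x) ⊃ x) ⊃ (y ∨ ¬y)) = 1 ⊃ 1/2 = 1/2
No assignment yields a value below 1/2, so this is the minimum.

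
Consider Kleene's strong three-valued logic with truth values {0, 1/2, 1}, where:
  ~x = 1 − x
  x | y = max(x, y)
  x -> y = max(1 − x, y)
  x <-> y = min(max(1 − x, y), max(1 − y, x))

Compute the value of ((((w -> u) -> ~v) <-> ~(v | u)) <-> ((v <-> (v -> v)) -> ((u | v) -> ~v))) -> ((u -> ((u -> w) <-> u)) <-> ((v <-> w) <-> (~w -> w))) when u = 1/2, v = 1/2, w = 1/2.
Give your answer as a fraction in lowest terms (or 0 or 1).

1/2

w -> u = 1/2 -> 1/2 = 1/2
~v = ~1/2 = 1/2
(w -> u) -> ~v = 1/2 -> 1/2 = 1/2
v | u = 1/2 | 1/2 = 1/2
~(v | u) = ~1/2 = 1/2
((w -> u) -> ~v) <-> ~(v | u) = 1/2 <-> 1/2 = 1/2
v -> v = 1/2 -> 1/2 = 1/2
v <-> (v -> v) = 1/2 <-> 1/2 = 1/2
u | v = 1/2 | 1/2 = 1/2
~v = ~1/2 = 1/2
(u | v) -> ~v = 1/2 -> 1/2 = 1/2
(v <-> (v -> v)) -> ((u | v) -> ~v) = 1/2 -> 1/2 = 1/2
(((w -> u) -> ~v) <-> ~(v | u)) <-> ((v <-> (v -> v)) -> ((u | v) -> ~v)) = 1/2 <-> 1/2 = 1/2
u -> w = 1/2 -> 1/2 = 1/2
(u -> w) <-> u = 1/2 <-> 1/2 = 1/2
u -> ((u -> w) <-> u) = 1/2 -> 1/2 = 1/2
v <-> w = 1/2 <-> 1/2 = 1/2
~w = ~1/2 = 1/2
~w -> w = 1/2 -> 1/2 = 1/2
(v <-> w) <-> (~w -> w) = 1/2 <-> 1/2 = 1/2
(u -> ((u -> w) <-> u)) <-> ((v <-> w) <-> (~w -> w)) = 1/2 <-> 1/2 = 1/2
((((w -> u) -> ~v) <-> ~(v | u)) <-> ((v <-> (v -> v)) -> ((u | v) -> ~v))) -> ((u -> ((u -> w) <-> u)) <-> ((v <-> w) <-> (~w -> w))) = 1/2 -> 1/2 = 1/2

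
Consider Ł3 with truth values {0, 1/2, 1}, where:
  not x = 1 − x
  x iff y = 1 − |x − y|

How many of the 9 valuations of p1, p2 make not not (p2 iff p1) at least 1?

p1 = 0, p2 = 0 ↦ 1  ≥
p1 = 0, p2 = 1/2 ↦ 1/2  <
p1 = 0, p2 = 1 ↦ 0  <
p1 = 1/2, p2 = 0 ↦ 1/2  <
p1 = 1/2, p2 = 1/2 ↦ 1  ≥
p1 = 1/2, p2 = 1 ↦ 1/2  <
p1 = 1, p2 = 0 ↦ 0  <
p1 = 1, p2 = 1/2 ↦ 1/2  <
p1 = 1, p2 = 1 ↦ 1  ≥
So 3 of the 9 assignments meet the threshold.

3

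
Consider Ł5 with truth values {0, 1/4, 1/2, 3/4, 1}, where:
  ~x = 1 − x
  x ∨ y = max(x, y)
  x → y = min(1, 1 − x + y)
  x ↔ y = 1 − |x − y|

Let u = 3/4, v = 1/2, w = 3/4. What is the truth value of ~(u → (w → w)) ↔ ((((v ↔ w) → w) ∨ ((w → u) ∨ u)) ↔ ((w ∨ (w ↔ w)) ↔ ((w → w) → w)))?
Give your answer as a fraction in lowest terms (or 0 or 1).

w → w = 3/4 → 3/4 = 1
u → (w → w) = 3/4 → 1 = 1
~(u → (w → w)) = ~1 = 0
v ↔ w = 1/2 ↔ 3/4 = 3/4
(v ↔ w) → w = 3/4 → 3/4 = 1
w → u = 3/4 → 3/4 = 1
(w → u) ∨ u = 1 ∨ 3/4 = 1
((v ↔ w) → w) ∨ ((w → u) ∨ u) = 1 ∨ 1 = 1
w ↔ w = 3/4 ↔ 3/4 = 1
w ∨ (w ↔ w) = 3/4 ∨ 1 = 1
w → w = 3/4 → 3/4 = 1
(w → w) → w = 1 → 3/4 = 3/4
(w ∨ (w ↔ w)) ↔ ((w → w) → w) = 1 ↔ 3/4 = 3/4
(((v ↔ w) → w) ∨ ((w → u) ∨ u)) ↔ ((w ∨ (w ↔ w)) ↔ ((w → w) → w)) = 1 ↔ 3/4 = 3/4
~(u → (w → w)) ↔ ((((v ↔ w) → w) ∨ ((w → u) ∨ u)) ↔ ((w ∨ (w ↔ w)) ↔ ((w → w) → w))) = 0 ↔ 3/4 = 1/4

1/4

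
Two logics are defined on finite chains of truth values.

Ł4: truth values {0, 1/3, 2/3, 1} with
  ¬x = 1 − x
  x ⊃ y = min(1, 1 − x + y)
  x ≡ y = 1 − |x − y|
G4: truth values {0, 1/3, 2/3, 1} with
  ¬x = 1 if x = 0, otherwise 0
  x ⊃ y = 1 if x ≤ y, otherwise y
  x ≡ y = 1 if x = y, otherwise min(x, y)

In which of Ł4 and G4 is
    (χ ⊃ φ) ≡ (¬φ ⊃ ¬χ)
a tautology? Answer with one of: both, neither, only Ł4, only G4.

In Ł4: every assignment gives 1 — tautology.
In G4: at φ = 1/3, χ = 2/3 the value is 1/3 — not a tautology.

only Ł4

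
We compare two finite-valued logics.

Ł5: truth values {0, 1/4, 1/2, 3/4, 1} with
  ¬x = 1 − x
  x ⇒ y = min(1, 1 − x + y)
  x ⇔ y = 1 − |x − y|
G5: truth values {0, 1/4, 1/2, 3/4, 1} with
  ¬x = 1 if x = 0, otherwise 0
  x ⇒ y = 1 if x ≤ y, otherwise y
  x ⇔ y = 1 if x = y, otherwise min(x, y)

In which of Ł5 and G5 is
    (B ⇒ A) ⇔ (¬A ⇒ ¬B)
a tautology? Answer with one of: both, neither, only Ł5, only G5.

only Ł5

In Ł5: every assignment gives 1 — tautology.
In G5: at A = 1/4, B = 1/2 the value is 1/4 — not a tautology.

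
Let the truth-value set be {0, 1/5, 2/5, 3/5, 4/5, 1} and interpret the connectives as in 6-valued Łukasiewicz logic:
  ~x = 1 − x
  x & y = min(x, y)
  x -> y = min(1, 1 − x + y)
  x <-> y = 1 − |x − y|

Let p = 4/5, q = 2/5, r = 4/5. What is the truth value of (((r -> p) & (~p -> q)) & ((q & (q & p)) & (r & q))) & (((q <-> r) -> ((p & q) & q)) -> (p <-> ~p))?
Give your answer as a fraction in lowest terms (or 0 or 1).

r -> p = 4/5 -> 4/5 = 1
~p = ~4/5 = 1/5
~p -> q = 1/5 -> 2/5 = 1
(r -> p) & (~p -> q) = 1 & 1 = 1
q & p = 2/5 & 4/5 = 2/5
q & (q & p) = 2/5 & 2/5 = 2/5
r & q = 4/5 & 2/5 = 2/5
(q & (q & p)) & (r & q) = 2/5 & 2/5 = 2/5
((r -> p) & (~p -> q)) & ((q & (q & p)) & (r & q)) = 1 & 2/5 = 2/5
q <-> r = 2/5 <-> 4/5 = 3/5
p & q = 4/5 & 2/5 = 2/5
(p & q) & q = 2/5 & 2/5 = 2/5
(q <-> r) -> ((p & q) & q) = 3/5 -> 2/5 = 4/5
~p = ~4/5 = 1/5
p <-> ~p = 4/5 <-> 1/5 = 2/5
((q <-> r) -> ((p & q) & q)) -> (p <-> ~p) = 4/5 -> 2/5 = 3/5
(((r -> p) & (~p -> q)) & ((q & (q & p)) & (r & q))) & (((q <-> r) -> ((p & q) & q)) -> (p <-> ~p)) = 2/5 & 3/5 = 2/5

2/5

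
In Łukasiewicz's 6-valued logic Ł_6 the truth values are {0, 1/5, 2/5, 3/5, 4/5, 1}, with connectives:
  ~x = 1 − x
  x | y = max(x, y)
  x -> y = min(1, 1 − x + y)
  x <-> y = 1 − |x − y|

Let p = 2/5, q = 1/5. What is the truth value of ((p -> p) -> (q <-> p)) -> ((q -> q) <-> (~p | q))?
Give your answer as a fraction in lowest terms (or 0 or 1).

p -> p = 2/5 -> 2/5 = 1
q <-> p = 1/5 <-> 2/5 = 4/5
(p -> p) -> (q <-> p) = 1 -> 4/5 = 4/5
q -> q = 1/5 -> 1/5 = 1
~p = ~2/5 = 3/5
~p | q = 3/5 | 1/5 = 3/5
(q -> q) <-> (~p | q) = 1 <-> 3/5 = 3/5
((p -> p) -> (q <-> p)) -> ((q -> q) <-> (~p | q)) = 4/5 -> 3/5 = 4/5

4/5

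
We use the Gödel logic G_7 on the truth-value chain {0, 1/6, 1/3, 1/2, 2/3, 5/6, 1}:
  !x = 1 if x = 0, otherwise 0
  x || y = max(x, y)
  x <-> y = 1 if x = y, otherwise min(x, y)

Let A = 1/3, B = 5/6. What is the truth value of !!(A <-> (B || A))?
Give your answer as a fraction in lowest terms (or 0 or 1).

1

B || A = 5/6 || 1/3 = 5/6
A <-> (B || A) = 1/3 <-> 5/6 = 1/3
!(A <-> (B || A)) = !1/3 = 0
!!(A <-> (B || A)) = !0 = 1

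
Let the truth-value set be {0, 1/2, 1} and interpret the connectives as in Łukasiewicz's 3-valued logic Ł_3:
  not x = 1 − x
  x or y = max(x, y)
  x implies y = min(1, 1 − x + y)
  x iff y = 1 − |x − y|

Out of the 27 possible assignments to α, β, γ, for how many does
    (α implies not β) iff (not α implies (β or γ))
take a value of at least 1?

value 1: 13 assignments (counts)
value 1/2: 10 assignments
value 0: 4 assignments
So 13 of the 27 assignments meet the threshold.

13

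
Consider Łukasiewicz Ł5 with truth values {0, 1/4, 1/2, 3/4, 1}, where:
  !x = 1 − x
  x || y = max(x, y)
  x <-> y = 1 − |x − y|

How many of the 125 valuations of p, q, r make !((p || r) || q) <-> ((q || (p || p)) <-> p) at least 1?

15

value 1: 15 assignments (counts)
value 3/4: 20 assignments
value 1/2: 25 assignments
value 1/4: 30 assignments
value 0: 35 assignments
So 15 of the 125 assignments meet the threshold.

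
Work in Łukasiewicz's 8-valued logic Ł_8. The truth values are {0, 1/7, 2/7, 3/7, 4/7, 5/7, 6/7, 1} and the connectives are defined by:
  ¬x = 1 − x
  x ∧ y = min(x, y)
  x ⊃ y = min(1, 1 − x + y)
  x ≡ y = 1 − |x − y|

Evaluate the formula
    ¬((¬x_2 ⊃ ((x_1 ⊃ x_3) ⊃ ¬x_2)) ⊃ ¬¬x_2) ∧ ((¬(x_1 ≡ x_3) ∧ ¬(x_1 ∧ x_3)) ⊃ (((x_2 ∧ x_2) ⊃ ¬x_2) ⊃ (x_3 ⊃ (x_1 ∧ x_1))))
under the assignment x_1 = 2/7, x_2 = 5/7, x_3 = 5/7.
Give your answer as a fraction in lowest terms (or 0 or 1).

2/7

¬x_2 = ¬5/7 = 2/7
x_1 ⊃ x_3 = 2/7 ⊃ 5/7 = 1
¬x_2 = ¬5/7 = 2/7
(x_1 ⊃ x_3) ⊃ ¬x_2 = 1 ⊃ 2/7 = 2/7
¬x_2 ⊃ ((x_1 ⊃ x_3) ⊃ ¬x_2) = 2/7 ⊃ 2/7 = 1
¬x_2 = ¬5/7 = 2/7
¬¬x_2 = ¬2/7 = 5/7
(¬x_2 ⊃ ((x_1 ⊃ x_3) ⊃ ¬x_2)) ⊃ ¬¬x_2 = 1 ⊃ 5/7 = 5/7
¬((¬x_2 ⊃ ((x_1 ⊃ x_3) ⊃ ¬x_2)) ⊃ ¬¬x_2) = ¬5/7 = 2/7
x_1 ≡ x_3 = 2/7 ≡ 5/7 = 4/7
¬(x_1 ≡ x_3) = ¬4/7 = 3/7
x_1 ∧ x_3 = 2/7 ∧ 5/7 = 2/7
¬(x_1 ∧ x_3) = ¬2/7 = 5/7
¬(x_1 ≡ x_3) ∧ ¬(x_1 ∧ x_3) = 3/7 ∧ 5/7 = 3/7
x_2 ∧ x_2 = 5/7 ∧ 5/7 = 5/7
¬x_2 = ¬5/7 = 2/7
(x_2 ∧ x_2) ⊃ ¬x_2 = 5/7 ⊃ 2/7 = 4/7
x_1 ∧ x_1 = 2/7 ∧ 2/7 = 2/7
x_3 ⊃ (x_1 ∧ x_1) = 5/7 ⊃ 2/7 = 4/7
((x_2 ∧ x_2) ⊃ ¬x_2) ⊃ (x_3 ⊃ (x_1 ∧ x_1)) = 4/7 ⊃ 4/7 = 1
(¬(x_1 ≡ x_3) ∧ ¬(x_1 ∧ x_3)) ⊃ (((x_2 ∧ x_2) ⊃ ¬x_2) ⊃ (x_3 ⊃ (x_1 ∧ x_1))) = 3/7 ⊃ 1 = 1
¬((¬x_2 ⊃ ((x_1 ⊃ x_3) ⊃ ¬x_2)) ⊃ ¬¬x_2) ∧ ((¬(x_1 ≡ x_3) ∧ ¬(x_1 ∧ x_3)) ⊃ (((x_2 ∧ x_2) ⊃ ¬x_2) ⊃ (x_3 ⊃ (x_1 ∧ x_1)))) = 2/7 ∧ 1 = 2/7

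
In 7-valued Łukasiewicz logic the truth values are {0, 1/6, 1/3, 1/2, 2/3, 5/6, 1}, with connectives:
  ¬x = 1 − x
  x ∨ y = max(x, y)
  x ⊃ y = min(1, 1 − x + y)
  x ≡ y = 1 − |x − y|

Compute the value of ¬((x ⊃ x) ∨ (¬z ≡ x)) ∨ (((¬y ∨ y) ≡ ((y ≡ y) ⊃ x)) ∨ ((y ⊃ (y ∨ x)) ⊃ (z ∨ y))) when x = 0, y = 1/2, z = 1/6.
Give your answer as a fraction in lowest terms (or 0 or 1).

x ⊃ x = 0 ⊃ 0 = 1
¬z = ¬1/6 = 5/6
¬z ≡ x = 5/6 ≡ 0 = 1/6
(x ⊃ x) ∨ (¬z ≡ x) = 1 ∨ 1/6 = 1
¬((x ⊃ x) ∨ (¬z ≡ x)) = ¬1 = 0
¬y = ¬1/2 = 1/2
¬y ∨ y = 1/2 ∨ 1/2 = 1/2
y ≡ y = 1/2 ≡ 1/2 = 1
(y ≡ y) ⊃ x = 1 ⊃ 0 = 0
(¬y ∨ y) ≡ ((y ≡ y) ⊃ x) = 1/2 ≡ 0 = 1/2
y ∨ x = 1/2 ∨ 0 = 1/2
y ⊃ (y ∨ x) = 1/2 ⊃ 1/2 = 1
z ∨ y = 1/6 ∨ 1/2 = 1/2
(y ⊃ (y ∨ x)) ⊃ (z ∨ y) = 1 ⊃ 1/2 = 1/2
((¬y ∨ y) ≡ ((y ≡ y) ⊃ x)) ∨ ((y ⊃ (y ∨ x)) ⊃ (z ∨ y)) = 1/2 ∨ 1/2 = 1/2
¬((x ⊃ x) ∨ (¬z ≡ x)) ∨ (((¬y ∨ y) ≡ ((y ≡ y) ⊃ x)) ∨ ((y ⊃ (y ∨ x)) ⊃ (z ∨ y))) = 0 ∨ 1/2 = 1/2

1/2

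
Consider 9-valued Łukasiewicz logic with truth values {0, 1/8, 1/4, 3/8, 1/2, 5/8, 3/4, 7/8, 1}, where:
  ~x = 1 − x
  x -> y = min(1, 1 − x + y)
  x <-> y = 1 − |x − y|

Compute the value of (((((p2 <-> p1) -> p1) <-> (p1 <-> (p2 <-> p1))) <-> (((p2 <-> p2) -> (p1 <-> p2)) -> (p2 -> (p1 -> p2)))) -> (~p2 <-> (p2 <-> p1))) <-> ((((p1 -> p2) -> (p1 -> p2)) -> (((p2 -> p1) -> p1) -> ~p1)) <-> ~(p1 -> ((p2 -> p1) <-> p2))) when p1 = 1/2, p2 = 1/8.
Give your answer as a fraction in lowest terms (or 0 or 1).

p2 <-> p1 = 1/8 <-> 1/2 = 5/8
(p2 <-> p1) -> p1 = 5/8 -> 1/2 = 7/8
p2 <-> p1 = 1/8 <-> 1/2 = 5/8
p1 <-> (p2 <-> p1) = 1/2 <-> 5/8 = 7/8
((p2 <-> p1) -> p1) <-> (p1 <-> (p2 <-> p1)) = 7/8 <-> 7/8 = 1
p2 <-> p2 = 1/8 <-> 1/8 = 1
p1 <-> p2 = 1/2 <-> 1/8 = 5/8
(p2 <-> p2) -> (p1 <-> p2) = 1 -> 5/8 = 5/8
p1 -> p2 = 1/2 -> 1/8 = 5/8
p2 -> (p1 -> p2) = 1/8 -> 5/8 = 1
((p2 <-> p2) -> (p1 <-> p2)) -> (p2 -> (p1 -> p2)) = 5/8 -> 1 = 1
(((p2 <-> p1) -> p1) <-> (p1 <-> (p2 <-> p1))) <-> (((p2 <-> p2) -> (p1 <-> p2)) -> (p2 -> (p1 -> p2))) = 1 <-> 1 = 1
~p2 = ~1/8 = 7/8
p2 <-> p1 = 1/8 <-> 1/2 = 5/8
~p2 <-> (p2 <-> p1) = 7/8 <-> 5/8 = 3/4
((((p2 <-> p1) -> p1) <-> (p1 <-> (p2 <-> p1))) <-> (((p2 <-> p2) -> (p1 <-> p2)) -> (p2 -> (p1 -> p2)))) -> (~p2 <-> (p2 <-> p1)) = 1 -> 3/4 = 3/4
p1 -> p2 = 1/2 -> 1/8 = 5/8
p1 -> p2 = 1/2 -> 1/8 = 5/8
(p1 -> p2) -> (p1 -> p2) = 5/8 -> 5/8 = 1
p2 -> p1 = 1/8 -> 1/2 = 1
(p2 -> p1) -> p1 = 1 -> 1/2 = 1/2
~p1 = ~1/2 = 1/2
((p2 -> p1) -> p1) -> ~p1 = 1/2 -> 1/2 = 1
((p1 -> p2) -> (p1 -> p2)) -> (((p2 -> p1) -> p1) -> ~p1) = 1 -> 1 = 1
p2 -> p1 = 1/8 -> 1/2 = 1
(p2 -> p1) <-> p2 = 1 <-> 1/8 = 1/8
p1 -> ((p2 -> p1) <-> p2) = 1/2 -> 1/8 = 5/8
~(p1 -> ((p2 -> p1) <-> p2)) = ~5/8 = 3/8
(((p1 -> p2) -> (p1 -> p2)) -> (((p2 -> p1) -> p1) -> ~p1)) <-> ~(p1 -> ((p2 -> p1) <-> p2)) = 1 <-> 3/8 = 3/8
(((((p2 <-> p1) -> p1) <-> (p1 <-> (p2 <-> p1))) <-> (((p2 <-> p2) -> (p1 <-> p2)) -> (p2 -> (p1 -> p2)))) -> (~p2 <-> (p2 <-> p1))) <-> ((((p1 -> p2) -> (p1 -> p2)) -> (((p2 -> p1) -> p1) -> ~p1)) <-> ~(p1 -> ((p2 -> p1) <-> p2))) = 3/4 <-> 3/8 = 5/8

5/8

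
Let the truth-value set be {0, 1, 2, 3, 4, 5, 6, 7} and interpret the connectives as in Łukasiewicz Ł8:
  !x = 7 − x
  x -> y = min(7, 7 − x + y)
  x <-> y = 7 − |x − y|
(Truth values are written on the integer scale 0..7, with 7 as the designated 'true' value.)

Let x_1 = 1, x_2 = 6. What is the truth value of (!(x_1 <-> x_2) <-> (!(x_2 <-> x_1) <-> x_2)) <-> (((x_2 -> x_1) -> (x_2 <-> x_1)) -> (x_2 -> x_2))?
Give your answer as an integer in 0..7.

x_1 <-> x_2 = 1 <-> 6 = 2
!(x_1 <-> x_2) = !2 = 5
x_2 <-> x_1 = 6 <-> 1 = 2
!(x_2 <-> x_1) = !2 = 5
!(x_2 <-> x_1) <-> x_2 = 5 <-> 6 = 6
!(x_1 <-> x_2) <-> (!(x_2 <-> x_1) <-> x_2) = 5 <-> 6 = 6
x_2 -> x_1 = 6 -> 1 = 2
x_2 <-> x_1 = 6 <-> 1 = 2
(x_2 -> x_1) -> (x_2 <-> x_1) = 2 -> 2 = 7
x_2 -> x_2 = 6 -> 6 = 7
((x_2 -> x_1) -> (x_2 <-> x_1)) -> (x_2 -> x_2) = 7 -> 7 = 7
(!(x_1 <-> x_2) <-> (!(x_2 <-> x_1) <-> x_2)) <-> (((x_2 -> x_1) -> (x_2 <-> x_1)) -> (x_2 -> x_2)) = 6 <-> 7 = 6

6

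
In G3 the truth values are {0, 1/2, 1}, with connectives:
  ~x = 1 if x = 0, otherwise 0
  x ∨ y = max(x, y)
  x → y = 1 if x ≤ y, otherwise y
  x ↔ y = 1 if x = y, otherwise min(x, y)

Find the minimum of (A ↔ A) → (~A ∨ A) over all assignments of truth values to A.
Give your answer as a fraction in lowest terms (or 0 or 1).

1/2

Take A = 1/2:
A ↔ A = 1/2 ↔ 1/2 = 1
~A = ~1/2 = 0
~A ∨ A = 0 ∨ 1/2 = 1/2
(A ↔ A) → (~A ∨ A) = 1 → 1/2 = 1/2
No assignment yields a value below 1/2, so this is the minimum.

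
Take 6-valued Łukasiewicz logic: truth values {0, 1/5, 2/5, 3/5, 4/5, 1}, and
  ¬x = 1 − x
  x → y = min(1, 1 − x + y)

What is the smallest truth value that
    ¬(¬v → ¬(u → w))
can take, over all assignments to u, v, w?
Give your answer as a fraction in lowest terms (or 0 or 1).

Take u = 0, v = 1, w = 0:
¬v = ¬1 = 0
u → w = 0 → 0 = 1
¬(u → w) = ¬1 = 0
¬v → ¬(u → w) = 0 → 0 = 1
¬(¬v → ¬(u → w)) = ¬1 = 0
No assignment yields a value below 0, so this is the minimum.

0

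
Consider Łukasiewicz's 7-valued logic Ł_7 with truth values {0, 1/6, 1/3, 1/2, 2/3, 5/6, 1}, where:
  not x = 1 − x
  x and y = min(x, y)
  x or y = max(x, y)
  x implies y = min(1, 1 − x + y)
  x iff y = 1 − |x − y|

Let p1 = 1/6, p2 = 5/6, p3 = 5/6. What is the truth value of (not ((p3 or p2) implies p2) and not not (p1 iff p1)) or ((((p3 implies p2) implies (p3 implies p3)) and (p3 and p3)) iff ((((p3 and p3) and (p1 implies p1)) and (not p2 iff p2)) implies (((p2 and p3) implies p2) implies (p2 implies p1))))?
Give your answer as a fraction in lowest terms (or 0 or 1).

5/6

p3 or p2 = 5/6 or 5/6 = 5/6
(p3 or p2) implies p2 = 5/6 implies 5/6 = 1
not ((p3 or p2) implies p2) = not 1 = 0
p1 iff p1 = 1/6 iff 1/6 = 1
not (p1 iff p1) = not 1 = 0
not not (p1 iff p1) = not 0 = 1
not ((p3 or p2) implies p2) and not not (p1 iff p1) = 0 and 1 = 0
p3 implies p2 = 5/6 implies 5/6 = 1
p3 implies p3 = 5/6 implies 5/6 = 1
(p3 implies p2) implies (p3 implies p3) = 1 implies 1 = 1
p3 and p3 = 5/6 and 5/6 = 5/6
((p3 implies p2) implies (p3 implies p3)) and (p3 and p3) = 1 and 5/6 = 5/6
p3 and p3 = 5/6 and 5/6 = 5/6
p1 implies p1 = 1/6 implies 1/6 = 1
(p3 and p3) and (p1 implies p1) = 5/6 and 1 = 5/6
not p2 = not 5/6 = 1/6
not p2 iff p2 = 1/6 iff 5/6 = 1/3
((p3 and p3) and (p1 implies p1)) and (not p2 iff p2) = 5/6 and 1/3 = 1/3
p2 and p3 = 5/6 and 5/6 = 5/6
(p2 and p3) implies p2 = 5/6 implies 5/6 = 1
p2 implies p1 = 5/6 implies 1/6 = 1/3
((p2 and p3) implies p2) implies (p2 implies p1) = 1 implies 1/3 = 1/3
(((p3 and p3) and (p1 implies p1)) and (not p2 iff p2)) implies (((p2 and p3) implies p2) implies (p2 implies p1)) = 1/3 implies 1/3 = 1
(((p3 implies p2) implies (p3 implies p3)) and (p3 and p3)) iff ((((p3 and p3) and (p1 implies p1)) and (not p2 iff p2)) implies (((p2 and p3) implies p2) implies (p2 implies p1))) = 5/6 iff 1 = 5/6
(not ((p3 or p2) implies p2) and not not (p1 iff p1)) or ((((p3 implies p2) implies (p3 implies p3)) and (p3 and p3)) iff ((((p3 and p3) and (p1 implies p1)) and (not p2 iff p2)) implies (((p2 and p3) implies p2) implies (p2 implies p1)))) = 0 or 5/6 = 5/6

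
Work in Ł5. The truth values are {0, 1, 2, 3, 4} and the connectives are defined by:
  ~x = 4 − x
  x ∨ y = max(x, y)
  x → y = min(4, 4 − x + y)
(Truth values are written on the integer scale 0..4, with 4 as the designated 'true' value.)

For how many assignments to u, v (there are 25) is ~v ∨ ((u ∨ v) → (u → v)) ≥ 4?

21

value 4: 21 assignments (counts)
value 3: 3 assignments
value 2: 1 assignment
So 21 of the 25 assignments meet the threshold.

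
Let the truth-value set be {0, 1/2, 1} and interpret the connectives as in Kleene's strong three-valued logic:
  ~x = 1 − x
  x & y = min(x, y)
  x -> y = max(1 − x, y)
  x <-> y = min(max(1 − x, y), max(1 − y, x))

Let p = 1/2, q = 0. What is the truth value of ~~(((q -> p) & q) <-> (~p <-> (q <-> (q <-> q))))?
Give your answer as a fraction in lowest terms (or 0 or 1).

1/2

q -> p = 0 -> 1/2 = 1
(q -> p) & q = 1 & 0 = 0
~p = ~1/2 = 1/2
q <-> q = 0 <-> 0 = 1
q <-> (q <-> q) = 0 <-> 1 = 0
~p <-> (q <-> (q <-> q)) = 1/2 <-> 0 = 1/2
((q -> p) & q) <-> (~p <-> (q <-> (q <-> q))) = 0 <-> 1/2 = 1/2
~(((q -> p) & q) <-> (~p <-> (q <-> (q <-> q)))) = ~1/2 = 1/2
~~(((q -> p) & q) <-> (~p <-> (q <-> (q <-> q)))) = ~1/2 = 1/2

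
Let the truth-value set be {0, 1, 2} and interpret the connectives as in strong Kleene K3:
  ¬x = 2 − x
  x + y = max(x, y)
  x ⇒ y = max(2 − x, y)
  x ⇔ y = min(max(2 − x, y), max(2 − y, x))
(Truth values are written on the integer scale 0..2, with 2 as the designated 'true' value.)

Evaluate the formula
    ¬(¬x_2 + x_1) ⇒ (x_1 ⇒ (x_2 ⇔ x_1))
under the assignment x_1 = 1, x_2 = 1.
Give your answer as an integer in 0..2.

¬x_2 = ¬1 = 1
¬x_2 + x_1 = 1 + 1 = 1
¬(¬x_2 + x_1) = ¬1 = 1
x_2 ⇔ x_1 = 1 ⇔ 1 = 1
x_1 ⇒ (x_2 ⇔ x_1) = 1 ⇒ 1 = 1
¬(¬x_2 + x_1) ⇒ (x_1 ⇒ (x_2 ⇔ x_1)) = 1 ⇒ 1 = 1

1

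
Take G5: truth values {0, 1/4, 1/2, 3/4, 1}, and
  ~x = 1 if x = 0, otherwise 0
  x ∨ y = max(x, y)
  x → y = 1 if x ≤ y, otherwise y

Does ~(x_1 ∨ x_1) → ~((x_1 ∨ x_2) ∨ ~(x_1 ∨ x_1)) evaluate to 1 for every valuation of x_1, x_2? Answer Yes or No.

Counterexample: take x_1 = 0, x_2 = 0.
x_1 ∨ x_1 = 0 ∨ 0 = 0
~(x_1 ∨ x_1) = ~0 = 1
x_1 ∨ x_2 = 0 ∨ 0 = 0
(x_1 ∨ x_2) ∨ ~(x_1 ∨ x_1) = 0 ∨ 1 = 1
~((x_1 ∨ x_2) ∨ ~(x_1 ∨ x_1)) = ~1 = 0
~(x_1 ∨ x_1) → ~((x_1 ∨ x_2) ∨ ~(x_1 ∨ x_1)) = 1 → 0 = 0
This gives 0 ≠ 1.

No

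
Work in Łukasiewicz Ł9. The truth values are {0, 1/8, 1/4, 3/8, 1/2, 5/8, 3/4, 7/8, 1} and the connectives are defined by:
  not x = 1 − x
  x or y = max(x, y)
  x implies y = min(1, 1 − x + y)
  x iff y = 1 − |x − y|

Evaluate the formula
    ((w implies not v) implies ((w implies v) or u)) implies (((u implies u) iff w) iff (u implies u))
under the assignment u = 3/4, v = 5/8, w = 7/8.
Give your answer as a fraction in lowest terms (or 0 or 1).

7/8

not v = not 5/8 = 3/8
w implies not v = 7/8 implies 3/8 = 1/2
w implies v = 7/8 implies 5/8 = 3/4
(w implies v) or u = 3/4 or 3/4 = 3/4
(w implies not v) implies ((w implies v) or u) = 1/2 implies 3/4 = 1
u implies u = 3/4 implies 3/4 = 1
(u implies u) iff w = 1 iff 7/8 = 7/8
u implies u = 3/4 implies 3/4 = 1
((u implies u) iff w) iff (u implies u) = 7/8 iff 1 = 7/8
((w implies not v) implies ((w implies v) or u)) implies (((u implies u) iff w) iff (u implies u)) = 1 implies 7/8 = 7/8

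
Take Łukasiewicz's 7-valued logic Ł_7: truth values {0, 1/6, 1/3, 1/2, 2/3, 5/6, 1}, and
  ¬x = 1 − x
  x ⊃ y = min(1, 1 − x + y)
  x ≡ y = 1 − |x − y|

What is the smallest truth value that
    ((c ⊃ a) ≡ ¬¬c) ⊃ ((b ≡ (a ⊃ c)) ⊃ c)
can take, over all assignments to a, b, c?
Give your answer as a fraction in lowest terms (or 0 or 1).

Take a = 0, b = 1, c = 1/2:
c ⊃ a = 1/2 ⊃ 0 = 1/2
¬c = ¬1/2 = 1/2
¬¬c = ¬1/2 = 1/2
(c ⊃ a) ≡ ¬¬c = 1/2 ≡ 1/2 = 1
a ⊃ c = 0 ⊃ 1/2 = 1
b ≡ (a ⊃ c) = 1 ≡ 1 = 1
(b ≡ (a ⊃ c)) ⊃ c = 1 ⊃ 1/2 = 1/2
((c ⊃ a) ≡ ¬¬c) ⊃ ((b ≡ (a ⊃ c)) ⊃ c) = 1 ⊃ 1/2 = 1/2
No assignment yields a value below 1/2, so this is the minimum.

1/2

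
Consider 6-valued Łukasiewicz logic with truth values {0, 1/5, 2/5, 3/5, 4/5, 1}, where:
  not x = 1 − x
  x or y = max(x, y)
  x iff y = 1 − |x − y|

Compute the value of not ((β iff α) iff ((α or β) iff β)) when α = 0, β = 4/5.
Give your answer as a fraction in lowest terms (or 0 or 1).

β iff α = 4/5 iff 0 = 1/5
α or β = 0 or 4/5 = 4/5
(α or β) iff β = 4/5 iff 4/5 = 1
(β iff α) iff ((α or β) iff β) = 1/5 iff 1 = 1/5
not ((β iff α) iff ((α or β) iff β)) = not 1/5 = 4/5

4/5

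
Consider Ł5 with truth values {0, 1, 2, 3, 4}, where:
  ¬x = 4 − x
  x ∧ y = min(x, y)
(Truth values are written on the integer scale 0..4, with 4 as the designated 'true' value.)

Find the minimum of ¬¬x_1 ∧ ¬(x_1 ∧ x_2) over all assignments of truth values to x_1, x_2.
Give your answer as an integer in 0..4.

0

Take x_1 = 0, x_2 = 0:
¬x_1 = ¬0 = 4
¬¬x_1 = ¬4 = 0
x_1 ∧ x_2 = 0 ∧ 0 = 0
¬(x_1 ∧ x_2) = ¬0 = 4
¬¬x_1 ∧ ¬(x_1 ∧ x_2) = 0 ∧ 4 = 0
No assignment yields a value below 0, so this is the minimum.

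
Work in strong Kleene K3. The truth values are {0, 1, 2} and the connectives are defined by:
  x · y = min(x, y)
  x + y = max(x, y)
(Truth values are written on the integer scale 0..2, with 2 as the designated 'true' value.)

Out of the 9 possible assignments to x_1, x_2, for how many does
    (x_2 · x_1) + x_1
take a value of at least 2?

x_1 = 0, x_2 = 0 ↦ 0  <
x_1 = 0, x_2 = 1 ↦ 0  <
x_1 = 0, x_2 = 2 ↦ 0  <
x_1 = 1, x_2 = 0 ↦ 1  <
x_1 = 1, x_2 = 1 ↦ 1  <
x_1 = 1, x_2 = 2 ↦ 1  <
x_1 = 2, x_2 = 0 ↦ 2  ≥
x_1 = 2, x_2 = 1 ↦ 2  ≥
x_1 = 2, x_2 = 2 ↦ 2  ≥
So 3 of the 9 assignments meet the threshold.

3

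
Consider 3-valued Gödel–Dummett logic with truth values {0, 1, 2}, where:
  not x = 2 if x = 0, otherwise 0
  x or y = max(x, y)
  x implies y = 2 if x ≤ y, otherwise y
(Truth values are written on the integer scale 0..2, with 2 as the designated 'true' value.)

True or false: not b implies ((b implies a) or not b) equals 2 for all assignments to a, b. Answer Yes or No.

Yes

a = 0, b = 0 ↦ 2
a = 0, b = 1 ↦ 2
a = 0, b = 2 ↦ 2
a = 1, b = 0 ↦ 2
a = 1, b = 1 ↦ 2
a = 1, b = 2 ↦ 2
a = 2, b = 0 ↦ 2
a = 2, b = 1 ↦ 2
a = 2, b = 2 ↦ 2
Every assignment gives a value ≥ 2.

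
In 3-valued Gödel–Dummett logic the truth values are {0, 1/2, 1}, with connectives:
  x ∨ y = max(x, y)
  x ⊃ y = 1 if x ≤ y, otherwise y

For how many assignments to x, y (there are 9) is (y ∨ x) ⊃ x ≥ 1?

6

x = 0, y = 0 ↦ 1  ≥
x = 0, y = 1/2 ↦ 0  <
x = 0, y = 1 ↦ 0  <
x = 1/2, y = 0 ↦ 1  ≥
x = 1/2, y = 1/2 ↦ 1  ≥
x = 1/2, y = 1 ↦ 1/2  <
x = 1, y = 0 ↦ 1  ≥
x = 1, y = 1/2 ↦ 1  ≥
x = 1, y = 1 ↦ 1  ≥
So 6 of the 9 assignments meet the threshold.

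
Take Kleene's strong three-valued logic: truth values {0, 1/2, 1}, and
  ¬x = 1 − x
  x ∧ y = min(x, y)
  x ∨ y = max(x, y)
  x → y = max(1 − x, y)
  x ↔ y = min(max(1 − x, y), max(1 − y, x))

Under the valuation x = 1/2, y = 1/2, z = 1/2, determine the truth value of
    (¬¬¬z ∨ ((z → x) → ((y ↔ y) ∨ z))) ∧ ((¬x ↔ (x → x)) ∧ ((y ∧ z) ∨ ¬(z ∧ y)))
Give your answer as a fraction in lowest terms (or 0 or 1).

¬z = ¬1/2 = 1/2
¬¬z = ¬1/2 = 1/2
¬¬¬z = ¬1/2 = 1/2
z → x = 1/2 → 1/2 = 1/2
y ↔ y = 1/2 ↔ 1/2 = 1/2
(y ↔ y) ∨ z = 1/2 ∨ 1/2 = 1/2
(z → x) → ((y ↔ y) ∨ z) = 1/2 → 1/2 = 1/2
¬¬¬z ∨ ((z → x) → ((y ↔ y) ∨ z)) = 1/2 ∨ 1/2 = 1/2
¬x = ¬1/2 = 1/2
x → x = 1/2 → 1/2 = 1/2
¬x ↔ (x → x) = 1/2 ↔ 1/2 = 1/2
y ∧ z = 1/2 ∧ 1/2 = 1/2
z ∧ y = 1/2 ∧ 1/2 = 1/2
¬(z ∧ y) = ¬1/2 = 1/2
(y ∧ z) ∨ ¬(z ∧ y) = 1/2 ∨ 1/2 = 1/2
(¬x ↔ (x → x)) ∧ ((y ∧ z) ∨ ¬(z ∧ y)) = 1/2 ∧ 1/2 = 1/2
(¬¬¬z ∨ ((z → x) → ((y ↔ y) ∨ z))) ∧ ((¬x ↔ (x → x)) ∧ ((y ∧ z) ∨ ¬(z ∧ y))) = 1/2 ∧ 1/2 = 1/2

1/2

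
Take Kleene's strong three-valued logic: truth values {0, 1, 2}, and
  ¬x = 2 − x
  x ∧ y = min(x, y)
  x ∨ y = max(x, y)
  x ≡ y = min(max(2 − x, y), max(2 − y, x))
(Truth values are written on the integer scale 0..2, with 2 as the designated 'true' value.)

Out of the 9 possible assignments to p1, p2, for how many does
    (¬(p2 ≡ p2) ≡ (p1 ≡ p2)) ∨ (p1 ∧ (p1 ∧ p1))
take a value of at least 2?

4

p1 = 0, p2 = 0 ↦ 0  <
p1 = 0, p2 = 1 ↦ 1  <
p1 = 0, p2 = 2 ↦ 2  ≥
p1 = 1, p2 = 0 ↦ 1  <
p1 = 1, p2 = 1 ↦ 1  <
p1 = 1, p2 = 2 ↦ 1  <
p1 = 2, p2 = 0 ↦ 2  ≥
p1 = 2, p2 = 1 ↦ 2  ≥
p1 = 2, p2 = 2 ↦ 2  ≥
So 4 of the 9 assignments meet the threshold.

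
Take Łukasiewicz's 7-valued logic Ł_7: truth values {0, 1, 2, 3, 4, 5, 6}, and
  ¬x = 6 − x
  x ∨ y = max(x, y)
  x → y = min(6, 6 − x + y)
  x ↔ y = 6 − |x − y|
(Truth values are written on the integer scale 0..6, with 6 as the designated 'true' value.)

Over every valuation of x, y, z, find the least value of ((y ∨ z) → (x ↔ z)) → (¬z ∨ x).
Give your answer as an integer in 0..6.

Take x = 2, y = 0, z = 4:
y ∨ z = 0 ∨ 4 = 4
x ↔ z = 2 ↔ 4 = 4
(y ∨ z) → (x ↔ z) = 4 → 4 = 6
¬z = ¬4 = 2
¬z ∨ x = 2 ∨ 2 = 2
((y ∨ z) → (x ↔ z)) → (¬z ∨ x) = 6 → 2 = 2
No assignment yields a value below 2, so this is the minimum.

2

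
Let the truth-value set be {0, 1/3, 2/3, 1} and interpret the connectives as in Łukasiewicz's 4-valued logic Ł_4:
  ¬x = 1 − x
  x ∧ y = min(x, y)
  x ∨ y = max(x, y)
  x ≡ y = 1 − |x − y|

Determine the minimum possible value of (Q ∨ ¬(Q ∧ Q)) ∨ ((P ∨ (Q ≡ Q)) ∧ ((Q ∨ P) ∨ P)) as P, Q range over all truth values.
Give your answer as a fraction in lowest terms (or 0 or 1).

2/3

Take P = 0, Q = 1/3:
Q ∧ Q = 1/3 ∧ 1/3 = 1/3
¬(Q ∧ Q) = ¬1/3 = 2/3
Q ∨ ¬(Q ∧ Q) = 1/3 ∨ 2/3 = 2/3
Q ≡ Q = 1/3 ≡ 1/3 = 1
P ∨ (Q ≡ Q) = 0 ∨ 1 = 1
Q ∨ P = 1/3 ∨ 0 = 1/3
(Q ∨ P) ∨ P = 1/3 ∨ 0 = 1/3
(P ∨ (Q ≡ Q)) ∧ ((Q ∨ P) ∨ P) = 1 ∧ 1/3 = 1/3
(Q ∨ ¬(Q ∧ Q)) ∨ ((P ∨ (Q ≡ Q)) ∧ ((Q ∨ P) ∨ P)) = 2/3 ∨ 1/3 = 2/3
No assignment yields a value below 2/3, so this is the minimum.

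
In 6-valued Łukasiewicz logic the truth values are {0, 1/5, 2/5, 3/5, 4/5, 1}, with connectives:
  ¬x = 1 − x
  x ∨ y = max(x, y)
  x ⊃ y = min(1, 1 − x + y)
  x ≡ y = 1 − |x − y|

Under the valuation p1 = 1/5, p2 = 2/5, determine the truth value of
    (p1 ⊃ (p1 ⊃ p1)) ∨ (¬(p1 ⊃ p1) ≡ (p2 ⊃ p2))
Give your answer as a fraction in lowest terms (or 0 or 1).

p1 ⊃ p1 = 1/5 ⊃ 1/5 = 1
p1 ⊃ (p1 ⊃ p1) = 1/5 ⊃ 1 = 1
p1 ⊃ p1 = 1/5 ⊃ 1/5 = 1
¬(p1 ⊃ p1) = ¬1 = 0
p2 ⊃ p2 = 2/5 ⊃ 2/5 = 1
¬(p1 ⊃ p1) ≡ (p2 ⊃ p2) = 0 ≡ 1 = 0
(p1 ⊃ (p1 ⊃ p1)) ∨ (¬(p1 ⊃ p1) ≡ (p2 ⊃ p2)) = 1 ∨ 0 = 1

1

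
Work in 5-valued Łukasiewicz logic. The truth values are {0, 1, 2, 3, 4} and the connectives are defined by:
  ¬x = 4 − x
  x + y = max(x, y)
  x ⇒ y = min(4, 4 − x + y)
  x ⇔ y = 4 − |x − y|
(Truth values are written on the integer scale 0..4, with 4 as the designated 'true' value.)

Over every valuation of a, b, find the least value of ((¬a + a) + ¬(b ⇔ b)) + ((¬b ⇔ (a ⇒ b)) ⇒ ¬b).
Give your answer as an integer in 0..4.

3

Take a = 2, b = 1:
¬a = ¬2 = 2
¬a + a = 2 + 2 = 2
b ⇔ b = 1 ⇔ 1 = 4
¬(b ⇔ b) = ¬4 = 0
(¬a + a) + ¬(b ⇔ b) = 2 + 0 = 2
¬b = ¬1 = 3
a ⇒ b = 2 ⇒ 1 = 3
¬b ⇔ (a ⇒ b) = 3 ⇔ 3 = 4
¬b = ¬1 = 3
(¬b ⇔ (a ⇒ b)) ⇒ ¬b = 4 ⇒ 3 = 3
((¬a + a) + ¬(b ⇔ b)) + ((¬b ⇔ (a ⇒ b)) ⇒ ¬b) = 2 + 3 = 3
No assignment yields a value below 3, so this is the minimum.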